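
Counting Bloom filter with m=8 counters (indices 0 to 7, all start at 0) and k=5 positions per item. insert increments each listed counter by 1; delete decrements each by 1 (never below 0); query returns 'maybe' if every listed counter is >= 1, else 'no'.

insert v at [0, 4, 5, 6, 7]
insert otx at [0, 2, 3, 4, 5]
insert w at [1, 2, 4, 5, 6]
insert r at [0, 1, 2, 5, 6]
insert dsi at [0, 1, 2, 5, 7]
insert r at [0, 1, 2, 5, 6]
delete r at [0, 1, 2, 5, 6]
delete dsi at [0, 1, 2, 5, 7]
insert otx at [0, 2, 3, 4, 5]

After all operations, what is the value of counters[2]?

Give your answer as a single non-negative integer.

Step 1: insert v at [0, 4, 5, 6, 7] -> counters=[1,0,0,0,1,1,1,1]
Step 2: insert otx at [0, 2, 3, 4, 5] -> counters=[2,0,1,1,2,2,1,1]
Step 3: insert w at [1, 2, 4, 5, 6] -> counters=[2,1,2,1,3,3,2,1]
Step 4: insert r at [0, 1, 2, 5, 6] -> counters=[3,2,3,1,3,4,3,1]
Step 5: insert dsi at [0, 1, 2, 5, 7] -> counters=[4,3,4,1,3,5,3,2]
Step 6: insert r at [0, 1, 2, 5, 6] -> counters=[5,4,5,1,3,6,4,2]
Step 7: delete r at [0, 1, 2, 5, 6] -> counters=[4,3,4,1,3,5,3,2]
Step 8: delete dsi at [0, 1, 2, 5, 7] -> counters=[3,2,3,1,3,4,3,1]
Step 9: insert otx at [0, 2, 3, 4, 5] -> counters=[4,2,4,2,4,5,3,1]
Final counters=[4,2,4,2,4,5,3,1] -> counters[2]=4

Answer: 4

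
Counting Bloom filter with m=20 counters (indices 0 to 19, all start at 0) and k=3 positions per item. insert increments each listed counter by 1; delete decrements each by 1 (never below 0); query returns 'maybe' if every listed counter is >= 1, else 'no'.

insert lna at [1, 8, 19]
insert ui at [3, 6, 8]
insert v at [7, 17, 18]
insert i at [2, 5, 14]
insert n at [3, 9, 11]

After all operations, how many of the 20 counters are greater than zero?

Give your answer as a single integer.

Answer: 13

Derivation:
Step 1: insert lna at [1, 8, 19] -> counters=[0,1,0,0,0,0,0,0,1,0,0,0,0,0,0,0,0,0,0,1]
Step 2: insert ui at [3, 6, 8] -> counters=[0,1,0,1,0,0,1,0,2,0,0,0,0,0,0,0,0,0,0,1]
Step 3: insert v at [7, 17, 18] -> counters=[0,1,0,1,0,0,1,1,2,0,0,0,0,0,0,0,0,1,1,1]
Step 4: insert i at [2, 5, 14] -> counters=[0,1,1,1,0,1,1,1,2,0,0,0,0,0,1,0,0,1,1,1]
Step 5: insert n at [3, 9, 11] -> counters=[0,1,1,2,0,1,1,1,2,1,0,1,0,0,1,0,0,1,1,1]
Final counters=[0,1,1,2,0,1,1,1,2,1,0,1,0,0,1,0,0,1,1,1] -> 13 nonzero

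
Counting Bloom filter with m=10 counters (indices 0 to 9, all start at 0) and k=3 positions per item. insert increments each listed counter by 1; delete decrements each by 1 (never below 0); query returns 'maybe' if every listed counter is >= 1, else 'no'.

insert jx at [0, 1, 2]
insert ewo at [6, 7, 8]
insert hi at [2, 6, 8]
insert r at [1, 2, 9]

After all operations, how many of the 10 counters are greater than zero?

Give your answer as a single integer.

Answer: 7

Derivation:
Step 1: insert jx at [0, 1, 2] -> counters=[1,1,1,0,0,0,0,0,0,0]
Step 2: insert ewo at [6, 7, 8] -> counters=[1,1,1,0,0,0,1,1,1,0]
Step 3: insert hi at [2, 6, 8] -> counters=[1,1,2,0,0,0,2,1,2,0]
Step 4: insert r at [1, 2, 9] -> counters=[1,2,3,0,0,0,2,1,2,1]
Final counters=[1,2,3,0,0,0,2,1,2,1] -> 7 nonzero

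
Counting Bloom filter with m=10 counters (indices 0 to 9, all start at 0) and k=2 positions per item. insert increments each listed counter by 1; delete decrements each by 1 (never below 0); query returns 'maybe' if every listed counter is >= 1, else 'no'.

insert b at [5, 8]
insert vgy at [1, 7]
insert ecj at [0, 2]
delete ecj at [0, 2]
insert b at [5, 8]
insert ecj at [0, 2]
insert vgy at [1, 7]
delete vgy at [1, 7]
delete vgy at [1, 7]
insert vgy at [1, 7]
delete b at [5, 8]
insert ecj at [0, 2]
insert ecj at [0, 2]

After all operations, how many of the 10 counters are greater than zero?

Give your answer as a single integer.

Step 1: insert b at [5, 8] -> counters=[0,0,0,0,0,1,0,0,1,0]
Step 2: insert vgy at [1, 7] -> counters=[0,1,0,0,0,1,0,1,1,0]
Step 3: insert ecj at [0, 2] -> counters=[1,1,1,0,0,1,0,1,1,0]
Step 4: delete ecj at [0, 2] -> counters=[0,1,0,0,0,1,0,1,1,0]
Step 5: insert b at [5, 8] -> counters=[0,1,0,0,0,2,0,1,2,0]
Step 6: insert ecj at [0, 2] -> counters=[1,1,1,0,0,2,0,1,2,0]
Step 7: insert vgy at [1, 7] -> counters=[1,2,1,0,0,2,0,2,2,0]
Step 8: delete vgy at [1, 7] -> counters=[1,1,1,0,0,2,0,1,2,0]
Step 9: delete vgy at [1, 7] -> counters=[1,0,1,0,0,2,0,0,2,0]
Step 10: insert vgy at [1, 7] -> counters=[1,1,1,0,0,2,0,1,2,0]
Step 11: delete b at [5, 8] -> counters=[1,1,1,0,0,1,0,1,1,0]
Step 12: insert ecj at [0, 2] -> counters=[2,1,2,0,0,1,0,1,1,0]
Step 13: insert ecj at [0, 2] -> counters=[3,1,3,0,0,1,0,1,1,0]
Final counters=[3,1,3,0,0,1,0,1,1,0] -> 6 nonzero

Answer: 6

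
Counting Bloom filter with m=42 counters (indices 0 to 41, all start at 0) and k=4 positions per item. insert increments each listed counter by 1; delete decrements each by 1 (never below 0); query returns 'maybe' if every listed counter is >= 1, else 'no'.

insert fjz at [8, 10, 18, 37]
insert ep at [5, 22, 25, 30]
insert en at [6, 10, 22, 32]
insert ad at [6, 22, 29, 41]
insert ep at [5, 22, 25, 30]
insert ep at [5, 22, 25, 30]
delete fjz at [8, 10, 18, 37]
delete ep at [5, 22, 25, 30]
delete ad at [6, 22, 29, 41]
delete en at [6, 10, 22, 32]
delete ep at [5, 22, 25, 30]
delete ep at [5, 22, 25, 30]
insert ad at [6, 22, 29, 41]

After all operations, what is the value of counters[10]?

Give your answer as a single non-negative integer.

Answer: 0

Derivation:
Step 1: insert fjz at [8, 10, 18, 37] -> counters=[0,0,0,0,0,0,0,0,1,0,1,0,0,0,0,0,0,0,1,0,0,0,0,0,0,0,0,0,0,0,0,0,0,0,0,0,0,1,0,0,0,0]
Step 2: insert ep at [5, 22, 25, 30] -> counters=[0,0,0,0,0,1,0,0,1,0,1,0,0,0,0,0,0,0,1,0,0,0,1,0,0,1,0,0,0,0,1,0,0,0,0,0,0,1,0,0,0,0]
Step 3: insert en at [6, 10, 22, 32] -> counters=[0,0,0,0,0,1,1,0,1,0,2,0,0,0,0,0,0,0,1,0,0,0,2,0,0,1,0,0,0,0,1,0,1,0,0,0,0,1,0,0,0,0]
Step 4: insert ad at [6, 22, 29, 41] -> counters=[0,0,0,0,0,1,2,0,1,0,2,0,0,0,0,0,0,0,1,0,0,0,3,0,0,1,0,0,0,1,1,0,1,0,0,0,0,1,0,0,0,1]
Step 5: insert ep at [5, 22, 25, 30] -> counters=[0,0,0,0,0,2,2,0,1,0,2,0,0,0,0,0,0,0,1,0,0,0,4,0,0,2,0,0,0,1,2,0,1,0,0,0,0,1,0,0,0,1]
Step 6: insert ep at [5, 22, 25, 30] -> counters=[0,0,0,0,0,3,2,0,1,0,2,0,0,0,0,0,0,0,1,0,0,0,5,0,0,3,0,0,0,1,3,0,1,0,0,0,0,1,0,0,0,1]
Step 7: delete fjz at [8, 10, 18, 37] -> counters=[0,0,0,0,0,3,2,0,0,0,1,0,0,0,0,0,0,0,0,0,0,0,5,0,0,3,0,0,0,1,3,0,1,0,0,0,0,0,0,0,0,1]
Step 8: delete ep at [5, 22, 25, 30] -> counters=[0,0,0,0,0,2,2,0,0,0,1,0,0,0,0,0,0,0,0,0,0,0,4,0,0,2,0,0,0,1,2,0,1,0,0,0,0,0,0,0,0,1]
Step 9: delete ad at [6, 22, 29, 41] -> counters=[0,0,0,0,0,2,1,0,0,0,1,0,0,0,0,0,0,0,0,0,0,0,3,0,0,2,0,0,0,0,2,0,1,0,0,0,0,0,0,0,0,0]
Step 10: delete en at [6, 10, 22, 32] -> counters=[0,0,0,0,0,2,0,0,0,0,0,0,0,0,0,0,0,0,0,0,0,0,2,0,0,2,0,0,0,0,2,0,0,0,0,0,0,0,0,0,0,0]
Step 11: delete ep at [5, 22, 25, 30] -> counters=[0,0,0,0,0,1,0,0,0,0,0,0,0,0,0,0,0,0,0,0,0,0,1,0,0,1,0,0,0,0,1,0,0,0,0,0,0,0,0,0,0,0]
Step 12: delete ep at [5, 22, 25, 30] -> counters=[0,0,0,0,0,0,0,0,0,0,0,0,0,0,0,0,0,0,0,0,0,0,0,0,0,0,0,0,0,0,0,0,0,0,0,0,0,0,0,0,0,0]
Step 13: insert ad at [6, 22, 29, 41] -> counters=[0,0,0,0,0,0,1,0,0,0,0,0,0,0,0,0,0,0,0,0,0,0,1,0,0,0,0,0,0,1,0,0,0,0,0,0,0,0,0,0,0,1]
Final counters=[0,0,0,0,0,0,1,0,0,0,0,0,0,0,0,0,0,0,0,0,0,0,1,0,0,0,0,0,0,1,0,0,0,0,0,0,0,0,0,0,0,1] -> counters[10]=0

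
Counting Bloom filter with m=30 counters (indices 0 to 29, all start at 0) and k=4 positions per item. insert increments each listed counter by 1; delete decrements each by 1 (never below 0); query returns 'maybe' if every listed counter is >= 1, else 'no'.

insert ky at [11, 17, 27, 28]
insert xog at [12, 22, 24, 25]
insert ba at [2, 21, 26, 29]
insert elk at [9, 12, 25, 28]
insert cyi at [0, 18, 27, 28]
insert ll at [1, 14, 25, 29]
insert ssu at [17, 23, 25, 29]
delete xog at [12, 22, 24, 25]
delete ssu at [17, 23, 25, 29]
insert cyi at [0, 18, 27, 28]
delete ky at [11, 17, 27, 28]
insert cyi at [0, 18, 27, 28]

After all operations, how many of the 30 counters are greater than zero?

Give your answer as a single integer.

Answer: 13

Derivation:
Step 1: insert ky at [11, 17, 27, 28] -> counters=[0,0,0,0,0,0,0,0,0,0,0,1,0,0,0,0,0,1,0,0,0,0,0,0,0,0,0,1,1,0]
Step 2: insert xog at [12, 22, 24, 25] -> counters=[0,0,0,0,0,0,0,0,0,0,0,1,1,0,0,0,0,1,0,0,0,0,1,0,1,1,0,1,1,0]
Step 3: insert ba at [2, 21, 26, 29] -> counters=[0,0,1,0,0,0,0,0,0,0,0,1,1,0,0,0,0,1,0,0,0,1,1,0,1,1,1,1,1,1]
Step 4: insert elk at [9, 12, 25, 28] -> counters=[0,0,1,0,0,0,0,0,0,1,0,1,2,0,0,0,0,1,0,0,0,1,1,0,1,2,1,1,2,1]
Step 5: insert cyi at [0, 18, 27, 28] -> counters=[1,0,1,0,0,0,0,0,0,1,0,1,2,0,0,0,0,1,1,0,0,1,1,0,1,2,1,2,3,1]
Step 6: insert ll at [1, 14, 25, 29] -> counters=[1,1,1,0,0,0,0,0,0,1,0,1,2,0,1,0,0,1,1,0,0,1,1,0,1,3,1,2,3,2]
Step 7: insert ssu at [17, 23, 25, 29] -> counters=[1,1,1,0,0,0,0,0,0,1,0,1,2,0,1,0,0,2,1,0,0,1,1,1,1,4,1,2,3,3]
Step 8: delete xog at [12, 22, 24, 25] -> counters=[1,1,1,0,0,0,0,0,0,1,0,1,1,0,1,0,0,2,1,0,0,1,0,1,0,3,1,2,3,3]
Step 9: delete ssu at [17, 23, 25, 29] -> counters=[1,1,1,0,0,0,0,0,0,1,0,1,1,0,1,0,0,1,1,0,0,1,0,0,0,2,1,2,3,2]
Step 10: insert cyi at [0, 18, 27, 28] -> counters=[2,1,1,0,0,0,0,0,0,1,0,1,1,0,1,0,0,1,2,0,0,1,0,0,0,2,1,3,4,2]
Step 11: delete ky at [11, 17, 27, 28] -> counters=[2,1,1,0,0,0,0,0,0,1,0,0,1,0,1,0,0,0,2,0,0,1,0,0,0,2,1,2,3,2]
Step 12: insert cyi at [0, 18, 27, 28] -> counters=[3,1,1,0,0,0,0,0,0,1,0,0,1,0,1,0,0,0,3,0,0,1,0,0,0,2,1,3,4,2]
Final counters=[3,1,1,0,0,0,0,0,0,1,0,0,1,0,1,0,0,0,3,0,0,1,0,0,0,2,1,3,4,2] -> 13 nonzero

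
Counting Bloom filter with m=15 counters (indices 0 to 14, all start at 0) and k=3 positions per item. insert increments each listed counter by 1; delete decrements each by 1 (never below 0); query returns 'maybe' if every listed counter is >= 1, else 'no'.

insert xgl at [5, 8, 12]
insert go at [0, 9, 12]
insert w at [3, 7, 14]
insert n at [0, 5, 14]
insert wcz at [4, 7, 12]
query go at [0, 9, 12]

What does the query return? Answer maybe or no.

Step 1: insert xgl at [5, 8, 12] -> counters=[0,0,0,0,0,1,0,0,1,0,0,0,1,0,0]
Step 2: insert go at [0, 9, 12] -> counters=[1,0,0,0,0,1,0,0,1,1,0,0,2,0,0]
Step 3: insert w at [3, 7, 14] -> counters=[1,0,0,1,0,1,0,1,1,1,0,0,2,0,1]
Step 4: insert n at [0, 5, 14] -> counters=[2,0,0,1,0,2,0,1,1,1,0,0,2,0,2]
Step 5: insert wcz at [4, 7, 12] -> counters=[2,0,0,1,1,2,0,2,1,1,0,0,3,0,2]
Query go: check counters[0]=2 counters[9]=1 counters[12]=3 -> maybe

Answer: maybe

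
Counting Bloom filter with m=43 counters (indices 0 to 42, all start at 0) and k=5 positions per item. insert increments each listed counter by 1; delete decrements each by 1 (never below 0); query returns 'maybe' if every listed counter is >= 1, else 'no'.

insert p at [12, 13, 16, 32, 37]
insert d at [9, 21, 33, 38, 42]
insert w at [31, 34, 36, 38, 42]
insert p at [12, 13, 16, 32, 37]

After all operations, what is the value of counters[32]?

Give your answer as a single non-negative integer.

Answer: 2

Derivation:
Step 1: insert p at [12, 13, 16, 32, 37] -> counters=[0,0,0,0,0,0,0,0,0,0,0,0,1,1,0,0,1,0,0,0,0,0,0,0,0,0,0,0,0,0,0,0,1,0,0,0,0,1,0,0,0,0,0]
Step 2: insert d at [9, 21, 33, 38, 42] -> counters=[0,0,0,0,0,0,0,0,0,1,0,0,1,1,0,0,1,0,0,0,0,1,0,0,0,0,0,0,0,0,0,0,1,1,0,0,0,1,1,0,0,0,1]
Step 3: insert w at [31, 34, 36, 38, 42] -> counters=[0,0,0,0,0,0,0,0,0,1,0,0,1,1,0,0,1,0,0,0,0,1,0,0,0,0,0,0,0,0,0,1,1,1,1,0,1,1,2,0,0,0,2]
Step 4: insert p at [12, 13, 16, 32, 37] -> counters=[0,0,0,0,0,0,0,0,0,1,0,0,2,2,0,0,2,0,0,0,0,1,0,0,0,0,0,0,0,0,0,1,2,1,1,0,1,2,2,0,0,0,2]
Final counters=[0,0,0,0,0,0,0,0,0,1,0,0,2,2,0,0,2,0,0,0,0,1,0,0,0,0,0,0,0,0,0,1,2,1,1,0,1,2,2,0,0,0,2] -> counters[32]=2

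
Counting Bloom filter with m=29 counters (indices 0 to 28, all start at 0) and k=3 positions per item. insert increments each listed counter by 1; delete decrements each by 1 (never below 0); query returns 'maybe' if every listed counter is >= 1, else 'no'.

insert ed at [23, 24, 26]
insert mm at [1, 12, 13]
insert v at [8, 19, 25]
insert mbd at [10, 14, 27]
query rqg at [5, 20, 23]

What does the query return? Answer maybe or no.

Step 1: insert ed at [23, 24, 26] -> counters=[0,0,0,0,0,0,0,0,0,0,0,0,0,0,0,0,0,0,0,0,0,0,0,1,1,0,1,0,0]
Step 2: insert mm at [1, 12, 13] -> counters=[0,1,0,0,0,0,0,0,0,0,0,0,1,1,0,0,0,0,0,0,0,0,0,1,1,0,1,0,0]
Step 3: insert v at [8, 19, 25] -> counters=[0,1,0,0,0,0,0,0,1,0,0,0,1,1,0,0,0,0,0,1,0,0,0,1,1,1,1,0,0]
Step 4: insert mbd at [10, 14, 27] -> counters=[0,1,0,0,0,0,0,0,1,0,1,0,1,1,1,0,0,0,0,1,0,0,0,1,1,1,1,1,0]
Query rqg: check counters[5]=0 counters[20]=0 counters[23]=1 -> no

Answer: no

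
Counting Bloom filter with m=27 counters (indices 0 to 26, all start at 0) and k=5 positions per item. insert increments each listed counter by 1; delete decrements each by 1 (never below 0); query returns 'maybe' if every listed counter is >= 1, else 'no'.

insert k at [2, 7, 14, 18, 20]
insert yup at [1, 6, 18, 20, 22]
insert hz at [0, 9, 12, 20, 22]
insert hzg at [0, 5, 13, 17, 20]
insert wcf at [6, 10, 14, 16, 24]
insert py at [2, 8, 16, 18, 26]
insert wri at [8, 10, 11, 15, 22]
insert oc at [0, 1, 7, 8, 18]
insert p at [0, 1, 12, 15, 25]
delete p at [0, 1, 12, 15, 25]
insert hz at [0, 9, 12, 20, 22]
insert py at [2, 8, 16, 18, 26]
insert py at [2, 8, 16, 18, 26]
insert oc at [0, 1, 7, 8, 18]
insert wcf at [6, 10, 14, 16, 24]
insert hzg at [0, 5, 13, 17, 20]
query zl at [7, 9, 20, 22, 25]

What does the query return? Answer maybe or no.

Answer: no

Derivation:
Step 1: insert k at [2, 7, 14, 18, 20] -> counters=[0,0,1,0,0,0,0,1,0,0,0,0,0,0,1,0,0,0,1,0,1,0,0,0,0,0,0]
Step 2: insert yup at [1, 6, 18, 20, 22] -> counters=[0,1,1,0,0,0,1,1,0,0,0,0,0,0,1,0,0,0,2,0,2,0,1,0,0,0,0]
Step 3: insert hz at [0, 9, 12, 20, 22] -> counters=[1,1,1,0,0,0,1,1,0,1,0,0,1,0,1,0,0,0,2,0,3,0,2,0,0,0,0]
Step 4: insert hzg at [0, 5, 13, 17, 20] -> counters=[2,1,1,0,0,1,1,1,0,1,0,0,1,1,1,0,0,1,2,0,4,0,2,0,0,0,0]
Step 5: insert wcf at [6, 10, 14, 16, 24] -> counters=[2,1,1,0,0,1,2,1,0,1,1,0,1,1,2,0,1,1,2,0,4,0,2,0,1,0,0]
Step 6: insert py at [2, 8, 16, 18, 26] -> counters=[2,1,2,0,0,1,2,1,1,1,1,0,1,1,2,0,2,1,3,0,4,0,2,0,1,0,1]
Step 7: insert wri at [8, 10, 11, 15, 22] -> counters=[2,1,2,0,0,1,2,1,2,1,2,1,1,1,2,1,2,1,3,0,4,0,3,0,1,0,1]
Step 8: insert oc at [0, 1, 7, 8, 18] -> counters=[3,2,2,0,0,1,2,2,3,1,2,1,1,1,2,1,2,1,4,0,4,0,3,0,1,0,1]
Step 9: insert p at [0, 1, 12, 15, 25] -> counters=[4,3,2,0,0,1,2,2,3,1,2,1,2,1,2,2,2,1,4,0,4,0,3,0,1,1,1]
Step 10: delete p at [0, 1, 12, 15, 25] -> counters=[3,2,2,0,0,1,2,2,3,1,2,1,1,1,2,1,2,1,4,0,4,0,3,0,1,0,1]
Step 11: insert hz at [0, 9, 12, 20, 22] -> counters=[4,2,2,0,0,1,2,2,3,2,2,1,2,1,2,1,2,1,4,0,5,0,4,0,1,0,1]
Step 12: insert py at [2, 8, 16, 18, 26] -> counters=[4,2,3,0,0,1,2,2,4,2,2,1,2,1,2,1,3,1,5,0,5,0,4,0,1,0,2]
Step 13: insert py at [2, 8, 16, 18, 26] -> counters=[4,2,4,0,0,1,2,2,5,2,2,1,2,1,2,1,4,1,6,0,5,0,4,0,1,0,3]
Step 14: insert oc at [0, 1, 7, 8, 18] -> counters=[5,3,4,0,0,1,2,3,6,2,2,1,2,1,2,1,4,1,7,0,5,0,4,0,1,0,3]
Step 15: insert wcf at [6, 10, 14, 16, 24] -> counters=[5,3,4,0,0,1,3,3,6,2,3,1,2,1,3,1,5,1,7,0,5,0,4,0,2,0,3]
Step 16: insert hzg at [0, 5, 13, 17, 20] -> counters=[6,3,4,0,0,2,3,3,6,2,3,1,2,2,3,1,5,2,7,0,6,0,4,0,2,0,3]
Query zl: check counters[7]=3 counters[9]=2 counters[20]=6 counters[22]=4 counters[25]=0 -> no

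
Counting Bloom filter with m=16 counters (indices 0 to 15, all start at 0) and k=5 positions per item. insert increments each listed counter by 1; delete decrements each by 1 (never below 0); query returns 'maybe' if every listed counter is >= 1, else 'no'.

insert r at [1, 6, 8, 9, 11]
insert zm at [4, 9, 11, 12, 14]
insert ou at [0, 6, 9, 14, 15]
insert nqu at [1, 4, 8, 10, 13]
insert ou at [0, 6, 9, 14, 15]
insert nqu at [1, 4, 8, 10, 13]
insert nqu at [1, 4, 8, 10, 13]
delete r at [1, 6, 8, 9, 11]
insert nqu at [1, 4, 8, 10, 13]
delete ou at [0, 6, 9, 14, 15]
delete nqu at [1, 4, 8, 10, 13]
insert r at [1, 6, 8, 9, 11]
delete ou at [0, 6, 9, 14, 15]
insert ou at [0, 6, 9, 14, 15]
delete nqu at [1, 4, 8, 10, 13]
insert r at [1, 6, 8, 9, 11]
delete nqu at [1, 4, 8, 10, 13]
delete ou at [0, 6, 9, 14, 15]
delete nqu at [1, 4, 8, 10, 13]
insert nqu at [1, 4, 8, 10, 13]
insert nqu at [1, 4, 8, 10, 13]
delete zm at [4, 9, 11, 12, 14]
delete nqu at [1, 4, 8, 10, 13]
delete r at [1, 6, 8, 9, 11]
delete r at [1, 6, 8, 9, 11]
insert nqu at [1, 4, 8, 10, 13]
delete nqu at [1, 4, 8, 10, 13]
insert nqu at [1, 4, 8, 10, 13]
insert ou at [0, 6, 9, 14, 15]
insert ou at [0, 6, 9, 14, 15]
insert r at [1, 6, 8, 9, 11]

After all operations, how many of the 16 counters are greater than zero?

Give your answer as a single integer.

Answer: 11

Derivation:
Step 1: insert r at [1, 6, 8, 9, 11] -> counters=[0,1,0,0,0,0,1,0,1,1,0,1,0,0,0,0]
Step 2: insert zm at [4, 9, 11, 12, 14] -> counters=[0,1,0,0,1,0,1,0,1,2,0,2,1,0,1,0]
Step 3: insert ou at [0, 6, 9, 14, 15] -> counters=[1,1,0,0,1,0,2,0,1,3,0,2,1,0,2,1]
Step 4: insert nqu at [1, 4, 8, 10, 13] -> counters=[1,2,0,0,2,0,2,0,2,3,1,2,1,1,2,1]
Step 5: insert ou at [0, 6, 9, 14, 15] -> counters=[2,2,0,0,2,0,3,0,2,4,1,2,1,1,3,2]
Step 6: insert nqu at [1, 4, 8, 10, 13] -> counters=[2,3,0,0,3,0,3,0,3,4,2,2,1,2,3,2]
Step 7: insert nqu at [1, 4, 8, 10, 13] -> counters=[2,4,0,0,4,0,3,0,4,4,3,2,1,3,3,2]
Step 8: delete r at [1, 6, 8, 9, 11] -> counters=[2,3,0,0,4,0,2,0,3,3,3,1,1,3,3,2]
Step 9: insert nqu at [1, 4, 8, 10, 13] -> counters=[2,4,0,0,5,0,2,0,4,3,4,1,1,4,3,2]
Step 10: delete ou at [0, 6, 9, 14, 15] -> counters=[1,4,0,0,5,0,1,0,4,2,4,1,1,4,2,1]
Step 11: delete nqu at [1, 4, 8, 10, 13] -> counters=[1,3,0,0,4,0,1,0,3,2,3,1,1,3,2,1]
Step 12: insert r at [1, 6, 8, 9, 11] -> counters=[1,4,0,0,4,0,2,0,4,3,3,2,1,3,2,1]
Step 13: delete ou at [0, 6, 9, 14, 15] -> counters=[0,4,0,0,4,0,1,0,4,2,3,2,1,3,1,0]
Step 14: insert ou at [0, 6, 9, 14, 15] -> counters=[1,4,0,0,4,0,2,0,4,3,3,2,1,3,2,1]
Step 15: delete nqu at [1, 4, 8, 10, 13] -> counters=[1,3,0,0,3,0,2,0,3,3,2,2,1,2,2,1]
Step 16: insert r at [1, 6, 8, 9, 11] -> counters=[1,4,0,0,3,0,3,0,4,4,2,3,1,2,2,1]
Step 17: delete nqu at [1, 4, 8, 10, 13] -> counters=[1,3,0,0,2,0,3,0,3,4,1,3,1,1,2,1]
Step 18: delete ou at [0, 6, 9, 14, 15] -> counters=[0,3,0,0,2,0,2,0,3,3,1,3,1,1,1,0]
Step 19: delete nqu at [1, 4, 8, 10, 13] -> counters=[0,2,0,0,1,0,2,0,2,3,0,3,1,0,1,0]
Step 20: insert nqu at [1, 4, 8, 10, 13] -> counters=[0,3,0,0,2,0,2,0,3,3,1,3,1,1,1,0]
Step 21: insert nqu at [1, 4, 8, 10, 13] -> counters=[0,4,0,0,3,0,2,0,4,3,2,3,1,2,1,0]
Step 22: delete zm at [4, 9, 11, 12, 14] -> counters=[0,4,0,0,2,0,2,0,4,2,2,2,0,2,0,0]
Step 23: delete nqu at [1, 4, 8, 10, 13] -> counters=[0,3,0,0,1,0,2,0,3,2,1,2,0,1,0,0]
Step 24: delete r at [1, 6, 8, 9, 11] -> counters=[0,2,0,0,1,0,1,0,2,1,1,1,0,1,0,0]
Step 25: delete r at [1, 6, 8, 9, 11] -> counters=[0,1,0,0,1,0,0,0,1,0,1,0,0,1,0,0]
Step 26: insert nqu at [1, 4, 8, 10, 13] -> counters=[0,2,0,0,2,0,0,0,2,0,2,0,0,2,0,0]
Step 27: delete nqu at [1, 4, 8, 10, 13] -> counters=[0,1,0,0,1,0,0,0,1,0,1,0,0,1,0,0]
Step 28: insert nqu at [1, 4, 8, 10, 13] -> counters=[0,2,0,0,2,0,0,0,2,0,2,0,0,2,0,0]
Step 29: insert ou at [0, 6, 9, 14, 15] -> counters=[1,2,0,0,2,0,1,0,2,1,2,0,0,2,1,1]
Step 30: insert ou at [0, 6, 9, 14, 15] -> counters=[2,2,0,0,2,0,2,0,2,2,2,0,0,2,2,2]
Step 31: insert r at [1, 6, 8, 9, 11] -> counters=[2,3,0,0,2,0,3,0,3,3,2,1,0,2,2,2]
Final counters=[2,3,0,0,2,0,3,0,3,3,2,1,0,2,2,2] -> 11 nonzero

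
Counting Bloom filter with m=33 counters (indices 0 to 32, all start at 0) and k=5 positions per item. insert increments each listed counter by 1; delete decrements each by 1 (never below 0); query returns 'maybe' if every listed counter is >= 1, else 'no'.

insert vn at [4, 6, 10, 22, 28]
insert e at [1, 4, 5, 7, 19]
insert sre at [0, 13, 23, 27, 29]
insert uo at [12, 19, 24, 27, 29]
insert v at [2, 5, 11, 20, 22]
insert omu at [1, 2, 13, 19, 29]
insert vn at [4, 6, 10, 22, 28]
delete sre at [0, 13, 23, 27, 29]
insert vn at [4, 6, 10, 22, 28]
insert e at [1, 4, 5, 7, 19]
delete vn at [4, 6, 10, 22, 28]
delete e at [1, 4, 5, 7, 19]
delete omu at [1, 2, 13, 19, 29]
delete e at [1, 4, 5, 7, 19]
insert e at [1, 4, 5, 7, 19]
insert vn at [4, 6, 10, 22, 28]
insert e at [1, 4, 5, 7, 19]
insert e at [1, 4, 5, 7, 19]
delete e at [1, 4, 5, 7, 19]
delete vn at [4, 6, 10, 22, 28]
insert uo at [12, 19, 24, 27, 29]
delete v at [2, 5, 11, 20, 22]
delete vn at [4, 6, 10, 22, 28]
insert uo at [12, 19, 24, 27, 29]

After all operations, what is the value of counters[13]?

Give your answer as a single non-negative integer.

Step 1: insert vn at [4, 6, 10, 22, 28] -> counters=[0,0,0,0,1,0,1,0,0,0,1,0,0,0,0,0,0,0,0,0,0,0,1,0,0,0,0,0,1,0,0,0,0]
Step 2: insert e at [1, 4, 5, 7, 19] -> counters=[0,1,0,0,2,1,1,1,0,0,1,0,0,0,0,0,0,0,0,1,0,0,1,0,0,0,0,0,1,0,0,0,0]
Step 3: insert sre at [0, 13, 23, 27, 29] -> counters=[1,1,0,0,2,1,1,1,0,0,1,0,0,1,0,0,0,0,0,1,0,0,1,1,0,0,0,1,1,1,0,0,0]
Step 4: insert uo at [12, 19, 24, 27, 29] -> counters=[1,1,0,0,2,1,1,1,0,0,1,0,1,1,0,0,0,0,0,2,0,0,1,1,1,0,0,2,1,2,0,0,0]
Step 5: insert v at [2, 5, 11, 20, 22] -> counters=[1,1,1,0,2,2,1,1,0,0,1,1,1,1,0,0,0,0,0,2,1,0,2,1,1,0,0,2,1,2,0,0,0]
Step 6: insert omu at [1, 2, 13, 19, 29] -> counters=[1,2,2,0,2,2,1,1,0,0,1,1,1,2,0,0,0,0,0,3,1,0,2,1,1,0,0,2,1,3,0,0,0]
Step 7: insert vn at [4, 6, 10, 22, 28] -> counters=[1,2,2,0,3,2,2,1,0,0,2,1,1,2,0,0,0,0,0,3,1,0,3,1,1,0,0,2,2,3,0,0,0]
Step 8: delete sre at [0, 13, 23, 27, 29] -> counters=[0,2,2,0,3,2,2,1,0,0,2,1,1,1,0,0,0,0,0,3,1,0,3,0,1,0,0,1,2,2,0,0,0]
Step 9: insert vn at [4, 6, 10, 22, 28] -> counters=[0,2,2,0,4,2,3,1,0,0,3,1,1,1,0,0,0,0,0,3,1,0,4,0,1,0,0,1,3,2,0,0,0]
Step 10: insert e at [1, 4, 5, 7, 19] -> counters=[0,3,2,0,5,3,3,2,0,0,3,1,1,1,0,0,0,0,0,4,1,0,4,0,1,0,0,1,3,2,0,0,0]
Step 11: delete vn at [4, 6, 10, 22, 28] -> counters=[0,3,2,0,4,3,2,2,0,0,2,1,1,1,0,0,0,0,0,4,1,0,3,0,1,0,0,1,2,2,0,0,0]
Step 12: delete e at [1, 4, 5, 7, 19] -> counters=[0,2,2,0,3,2,2,1,0,0,2,1,1,1,0,0,0,0,0,3,1,0,3,0,1,0,0,1,2,2,0,0,0]
Step 13: delete omu at [1, 2, 13, 19, 29] -> counters=[0,1,1,0,3,2,2,1,0,0,2,1,1,0,0,0,0,0,0,2,1,0,3,0,1,0,0,1,2,1,0,0,0]
Step 14: delete e at [1, 4, 5, 7, 19] -> counters=[0,0,1,0,2,1,2,0,0,0,2,1,1,0,0,0,0,0,0,1,1,0,3,0,1,0,0,1,2,1,0,0,0]
Step 15: insert e at [1, 4, 5, 7, 19] -> counters=[0,1,1,0,3,2,2,1,0,0,2,1,1,0,0,0,0,0,0,2,1,0,3,0,1,0,0,1,2,1,0,0,0]
Step 16: insert vn at [4, 6, 10, 22, 28] -> counters=[0,1,1,0,4,2,3,1,0,0,3,1,1,0,0,0,0,0,0,2,1,0,4,0,1,0,0,1,3,1,0,0,0]
Step 17: insert e at [1, 4, 5, 7, 19] -> counters=[0,2,1,0,5,3,3,2,0,0,3,1,1,0,0,0,0,0,0,3,1,0,4,0,1,0,0,1,3,1,0,0,0]
Step 18: insert e at [1, 4, 5, 7, 19] -> counters=[0,3,1,0,6,4,3,3,0,0,3,1,1,0,0,0,0,0,0,4,1,0,4,0,1,0,0,1,3,1,0,0,0]
Step 19: delete e at [1, 4, 5, 7, 19] -> counters=[0,2,1,0,5,3,3,2,0,0,3,1,1,0,0,0,0,0,0,3,1,0,4,0,1,0,0,1,3,1,0,0,0]
Step 20: delete vn at [4, 6, 10, 22, 28] -> counters=[0,2,1,0,4,3,2,2,0,0,2,1,1,0,0,0,0,0,0,3,1,0,3,0,1,0,0,1,2,1,0,0,0]
Step 21: insert uo at [12, 19, 24, 27, 29] -> counters=[0,2,1,0,4,3,2,2,0,0,2,1,2,0,0,0,0,0,0,4,1,0,3,0,2,0,0,2,2,2,0,0,0]
Step 22: delete v at [2, 5, 11, 20, 22] -> counters=[0,2,0,0,4,2,2,2,0,0,2,0,2,0,0,0,0,0,0,4,0,0,2,0,2,0,0,2,2,2,0,0,0]
Step 23: delete vn at [4, 6, 10, 22, 28] -> counters=[0,2,0,0,3,2,1,2,0,0,1,0,2,0,0,0,0,0,0,4,0,0,1,0,2,0,0,2,1,2,0,0,0]
Step 24: insert uo at [12, 19, 24, 27, 29] -> counters=[0,2,0,0,3,2,1,2,0,0,1,0,3,0,0,0,0,0,0,5,0,0,1,0,3,0,0,3,1,3,0,0,0]
Final counters=[0,2,0,0,3,2,1,2,0,0,1,0,3,0,0,0,0,0,0,5,0,0,1,0,3,0,0,3,1,3,0,0,0] -> counters[13]=0

Answer: 0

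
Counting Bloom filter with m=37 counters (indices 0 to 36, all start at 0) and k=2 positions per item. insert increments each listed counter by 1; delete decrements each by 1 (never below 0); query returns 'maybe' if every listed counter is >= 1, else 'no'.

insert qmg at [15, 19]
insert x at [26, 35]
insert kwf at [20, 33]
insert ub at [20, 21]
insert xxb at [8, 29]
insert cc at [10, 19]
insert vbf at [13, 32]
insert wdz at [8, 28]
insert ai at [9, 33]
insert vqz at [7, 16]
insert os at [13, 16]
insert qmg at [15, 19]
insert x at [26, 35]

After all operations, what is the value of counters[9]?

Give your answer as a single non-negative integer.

Step 1: insert qmg at [15, 19] -> counters=[0,0,0,0,0,0,0,0,0,0,0,0,0,0,0,1,0,0,0,1,0,0,0,0,0,0,0,0,0,0,0,0,0,0,0,0,0]
Step 2: insert x at [26, 35] -> counters=[0,0,0,0,0,0,0,0,0,0,0,0,0,0,0,1,0,0,0,1,0,0,0,0,0,0,1,0,0,0,0,0,0,0,0,1,0]
Step 3: insert kwf at [20, 33] -> counters=[0,0,0,0,0,0,0,0,0,0,0,0,0,0,0,1,0,0,0,1,1,0,0,0,0,0,1,0,0,0,0,0,0,1,0,1,0]
Step 4: insert ub at [20, 21] -> counters=[0,0,0,0,0,0,0,0,0,0,0,0,0,0,0,1,0,0,0,1,2,1,0,0,0,0,1,0,0,0,0,0,0,1,0,1,0]
Step 5: insert xxb at [8, 29] -> counters=[0,0,0,0,0,0,0,0,1,0,0,0,0,0,0,1,0,0,0,1,2,1,0,0,0,0,1,0,0,1,0,0,0,1,0,1,0]
Step 6: insert cc at [10, 19] -> counters=[0,0,0,0,0,0,0,0,1,0,1,0,0,0,0,1,0,0,0,2,2,1,0,0,0,0,1,0,0,1,0,0,0,1,0,1,0]
Step 7: insert vbf at [13, 32] -> counters=[0,0,0,0,0,0,0,0,1,0,1,0,0,1,0,1,0,0,0,2,2,1,0,0,0,0,1,0,0,1,0,0,1,1,0,1,0]
Step 8: insert wdz at [8, 28] -> counters=[0,0,0,0,0,0,0,0,2,0,1,0,0,1,0,1,0,0,0,2,2,1,0,0,0,0,1,0,1,1,0,0,1,1,0,1,0]
Step 9: insert ai at [9, 33] -> counters=[0,0,0,0,0,0,0,0,2,1,1,0,0,1,0,1,0,0,0,2,2,1,0,0,0,0,1,0,1,1,0,0,1,2,0,1,0]
Step 10: insert vqz at [7, 16] -> counters=[0,0,0,0,0,0,0,1,2,1,1,0,0,1,0,1,1,0,0,2,2,1,0,0,0,0,1,0,1,1,0,0,1,2,0,1,0]
Step 11: insert os at [13, 16] -> counters=[0,0,0,0,0,0,0,1,2,1,1,0,0,2,0,1,2,0,0,2,2,1,0,0,0,0,1,0,1,1,0,0,1,2,0,1,0]
Step 12: insert qmg at [15, 19] -> counters=[0,0,0,0,0,0,0,1,2,1,1,0,0,2,0,2,2,0,0,3,2,1,0,0,0,0,1,0,1,1,0,0,1,2,0,1,0]
Step 13: insert x at [26, 35] -> counters=[0,0,0,0,0,0,0,1,2,1,1,0,0,2,0,2,2,0,0,3,2,1,0,0,0,0,2,0,1,1,0,0,1,2,0,2,0]
Final counters=[0,0,0,0,0,0,0,1,2,1,1,0,0,2,0,2,2,0,0,3,2,1,0,0,0,0,2,0,1,1,0,0,1,2,0,2,0] -> counters[9]=1

Answer: 1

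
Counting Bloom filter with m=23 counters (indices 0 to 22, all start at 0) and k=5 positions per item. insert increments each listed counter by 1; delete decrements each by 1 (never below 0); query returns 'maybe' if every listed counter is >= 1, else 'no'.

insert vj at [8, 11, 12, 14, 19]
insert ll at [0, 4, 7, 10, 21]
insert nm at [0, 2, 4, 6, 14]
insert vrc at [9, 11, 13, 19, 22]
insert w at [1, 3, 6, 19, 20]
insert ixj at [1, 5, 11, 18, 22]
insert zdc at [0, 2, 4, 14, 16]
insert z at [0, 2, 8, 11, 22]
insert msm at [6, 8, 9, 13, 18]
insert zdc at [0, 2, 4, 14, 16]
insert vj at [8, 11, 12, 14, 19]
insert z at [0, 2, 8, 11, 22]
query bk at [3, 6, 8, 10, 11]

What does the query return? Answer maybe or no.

Step 1: insert vj at [8, 11, 12, 14, 19] -> counters=[0,0,0,0,0,0,0,0,1,0,0,1,1,0,1,0,0,0,0,1,0,0,0]
Step 2: insert ll at [0, 4, 7, 10, 21] -> counters=[1,0,0,0,1,0,0,1,1,0,1,1,1,0,1,0,0,0,0,1,0,1,0]
Step 3: insert nm at [0, 2, 4, 6, 14] -> counters=[2,0,1,0,2,0,1,1,1,0,1,1,1,0,2,0,0,0,0,1,0,1,0]
Step 4: insert vrc at [9, 11, 13, 19, 22] -> counters=[2,0,1,0,2,0,1,1,1,1,1,2,1,1,2,0,0,0,0,2,0,1,1]
Step 5: insert w at [1, 3, 6, 19, 20] -> counters=[2,1,1,1,2,0,2,1,1,1,1,2,1,1,2,0,0,0,0,3,1,1,1]
Step 6: insert ixj at [1, 5, 11, 18, 22] -> counters=[2,2,1,1,2,1,2,1,1,1,1,3,1,1,2,0,0,0,1,3,1,1,2]
Step 7: insert zdc at [0, 2, 4, 14, 16] -> counters=[3,2,2,1,3,1,2,1,1,1,1,3,1,1,3,0,1,0,1,3,1,1,2]
Step 8: insert z at [0, 2, 8, 11, 22] -> counters=[4,2,3,1,3,1,2,1,2,1,1,4,1,1,3,0,1,0,1,3,1,1,3]
Step 9: insert msm at [6, 8, 9, 13, 18] -> counters=[4,2,3,1,3,1,3,1,3,2,1,4,1,2,3,0,1,0,2,3,1,1,3]
Step 10: insert zdc at [0, 2, 4, 14, 16] -> counters=[5,2,4,1,4,1,3,1,3,2,1,4,1,2,4,0,2,0,2,3,1,1,3]
Step 11: insert vj at [8, 11, 12, 14, 19] -> counters=[5,2,4,1,4,1,3,1,4,2,1,5,2,2,5,0,2,0,2,4,1,1,3]
Step 12: insert z at [0, 2, 8, 11, 22] -> counters=[6,2,5,1,4,1,3,1,5,2,1,6,2,2,5,0,2,0,2,4,1,1,4]
Query bk: check counters[3]=1 counters[6]=3 counters[8]=5 counters[10]=1 counters[11]=6 -> maybe

Answer: maybe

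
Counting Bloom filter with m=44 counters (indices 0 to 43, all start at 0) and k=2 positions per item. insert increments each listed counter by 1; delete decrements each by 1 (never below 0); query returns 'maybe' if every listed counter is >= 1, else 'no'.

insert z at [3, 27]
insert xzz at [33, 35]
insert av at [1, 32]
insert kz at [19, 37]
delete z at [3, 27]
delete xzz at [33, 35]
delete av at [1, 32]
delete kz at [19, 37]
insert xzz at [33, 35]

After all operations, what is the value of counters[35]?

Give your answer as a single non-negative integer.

Answer: 1

Derivation:
Step 1: insert z at [3, 27] -> counters=[0,0,0,1,0,0,0,0,0,0,0,0,0,0,0,0,0,0,0,0,0,0,0,0,0,0,0,1,0,0,0,0,0,0,0,0,0,0,0,0,0,0,0,0]
Step 2: insert xzz at [33, 35] -> counters=[0,0,0,1,0,0,0,0,0,0,0,0,0,0,0,0,0,0,0,0,0,0,0,0,0,0,0,1,0,0,0,0,0,1,0,1,0,0,0,0,0,0,0,0]
Step 3: insert av at [1, 32] -> counters=[0,1,0,1,0,0,0,0,0,0,0,0,0,0,0,0,0,0,0,0,0,0,0,0,0,0,0,1,0,0,0,0,1,1,0,1,0,0,0,0,0,0,0,0]
Step 4: insert kz at [19, 37] -> counters=[0,1,0,1,0,0,0,0,0,0,0,0,0,0,0,0,0,0,0,1,0,0,0,0,0,0,0,1,0,0,0,0,1,1,0,1,0,1,0,0,0,0,0,0]
Step 5: delete z at [3, 27] -> counters=[0,1,0,0,0,0,0,0,0,0,0,0,0,0,0,0,0,0,0,1,0,0,0,0,0,0,0,0,0,0,0,0,1,1,0,1,0,1,0,0,0,0,0,0]
Step 6: delete xzz at [33, 35] -> counters=[0,1,0,0,0,0,0,0,0,0,0,0,0,0,0,0,0,0,0,1,0,0,0,0,0,0,0,0,0,0,0,0,1,0,0,0,0,1,0,0,0,0,0,0]
Step 7: delete av at [1, 32] -> counters=[0,0,0,0,0,0,0,0,0,0,0,0,0,0,0,0,0,0,0,1,0,0,0,0,0,0,0,0,0,0,0,0,0,0,0,0,0,1,0,0,0,0,0,0]
Step 8: delete kz at [19, 37] -> counters=[0,0,0,0,0,0,0,0,0,0,0,0,0,0,0,0,0,0,0,0,0,0,0,0,0,0,0,0,0,0,0,0,0,0,0,0,0,0,0,0,0,0,0,0]
Step 9: insert xzz at [33, 35] -> counters=[0,0,0,0,0,0,0,0,0,0,0,0,0,0,0,0,0,0,0,0,0,0,0,0,0,0,0,0,0,0,0,0,0,1,0,1,0,0,0,0,0,0,0,0]
Final counters=[0,0,0,0,0,0,0,0,0,0,0,0,0,0,0,0,0,0,0,0,0,0,0,0,0,0,0,0,0,0,0,0,0,1,0,1,0,0,0,0,0,0,0,0] -> counters[35]=1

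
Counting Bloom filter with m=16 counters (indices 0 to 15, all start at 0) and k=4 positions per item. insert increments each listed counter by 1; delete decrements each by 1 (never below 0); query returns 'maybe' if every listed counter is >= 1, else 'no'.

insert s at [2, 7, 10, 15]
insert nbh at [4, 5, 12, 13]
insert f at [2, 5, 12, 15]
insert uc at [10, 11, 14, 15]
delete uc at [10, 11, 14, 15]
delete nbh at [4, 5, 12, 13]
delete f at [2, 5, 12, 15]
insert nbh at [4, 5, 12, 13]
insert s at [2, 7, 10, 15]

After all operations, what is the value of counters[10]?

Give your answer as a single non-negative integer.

Step 1: insert s at [2, 7, 10, 15] -> counters=[0,0,1,0,0,0,0,1,0,0,1,0,0,0,0,1]
Step 2: insert nbh at [4, 5, 12, 13] -> counters=[0,0,1,0,1,1,0,1,0,0,1,0,1,1,0,1]
Step 3: insert f at [2, 5, 12, 15] -> counters=[0,0,2,0,1,2,0,1,0,0,1,0,2,1,0,2]
Step 4: insert uc at [10, 11, 14, 15] -> counters=[0,0,2,0,1,2,0,1,0,0,2,1,2,1,1,3]
Step 5: delete uc at [10, 11, 14, 15] -> counters=[0,0,2,0,1,2,0,1,0,0,1,0,2,1,0,2]
Step 6: delete nbh at [4, 5, 12, 13] -> counters=[0,0,2,0,0,1,0,1,0,0,1,0,1,0,0,2]
Step 7: delete f at [2, 5, 12, 15] -> counters=[0,0,1,0,0,0,0,1,0,0,1,0,0,0,0,1]
Step 8: insert nbh at [4, 5, 12, 13] -> counters=[0,0,1,0,1,1,0,1,0,0,1,0,1,1,0,1]
Step 9: insert s at [2, 7, 10, 15] -> counters=[0,0,2,0,1,1,0,2,0,0,2,0,1,1,0,2]
Final counters=[0,0,2,0,1,1,0,2,0,0,2,0,1,1,0,2] -> counters[10]=2

Answer: 2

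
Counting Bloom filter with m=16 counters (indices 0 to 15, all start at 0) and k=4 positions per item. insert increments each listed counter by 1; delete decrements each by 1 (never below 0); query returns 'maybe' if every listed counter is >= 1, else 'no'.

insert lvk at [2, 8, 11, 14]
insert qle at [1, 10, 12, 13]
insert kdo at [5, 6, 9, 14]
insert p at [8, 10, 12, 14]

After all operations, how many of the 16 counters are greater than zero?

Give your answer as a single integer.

Answer: 11

Derivation:
Step 1: insert lvk at [2, 8, 11, 14] -> counters=[0,0,1,0,0,0,0,0,1,0,0,1,0,0,1,0]
Step 2: insert qle at [1, 10, 12, 13] -> counters=[0,1,1,0,0,0,0,0,1,0,1,1,1,1,1,0]
Step 3: insert kdo at [5, 6, 9, 14] -> counters=[0,1,1,0,0,1,1,0,1,1,1,1,1,1,2,0]
Step 4: insert p at [8, 10, 12, 14] -> counters=[0,1,1,0,0,1,1,0,2,1,2,1,2,1,3,0]
Final counters=[0,1,1,0,0,1,1,0,2,1,2,1,2,1,3,0] -> 11 nonzero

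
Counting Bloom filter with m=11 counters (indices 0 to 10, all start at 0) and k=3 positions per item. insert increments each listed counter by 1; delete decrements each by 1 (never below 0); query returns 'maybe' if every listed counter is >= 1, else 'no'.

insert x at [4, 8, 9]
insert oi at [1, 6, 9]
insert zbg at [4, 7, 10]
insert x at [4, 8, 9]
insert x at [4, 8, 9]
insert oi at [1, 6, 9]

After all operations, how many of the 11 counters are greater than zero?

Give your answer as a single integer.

Step 1: insert x at [4, 8, 9] -> counters=[0,0,0,0,1,0,0,0,1,1,0]
Step 2: insert oi at [1, 6, 9] -> counters=[0,1,0,0,1,0,1,0,1,2,0]
Step 3: insert zbg at [4, 7, 10] -> counters=[0,1,0,0,2,0,1,1,1,2,1]
Step 4: insert x at [4, 8, 9] -> counters=[0,1,0,0,3,0,1,1,2,3,1]
Step 5: insert x at [4, 8, 9] -> counters=[0,1,0,0,4,0,1,1,3,4,1]
Step 6: insert oi at [1, 6, 9] -> counters=[0,2,0,0,4,0,2,1,3,5,1]
Final counters=[0,2,0,0,4,0,2,1,3,5,1] -> 7 nonzero

Answer: 7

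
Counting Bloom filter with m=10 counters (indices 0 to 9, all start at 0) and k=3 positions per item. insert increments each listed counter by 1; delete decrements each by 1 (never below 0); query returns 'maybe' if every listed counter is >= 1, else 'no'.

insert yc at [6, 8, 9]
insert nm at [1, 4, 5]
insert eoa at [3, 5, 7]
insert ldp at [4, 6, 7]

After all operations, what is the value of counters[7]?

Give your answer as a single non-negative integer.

Answer: 2

Derivation:
Step 1: insert yc at [6, 8, 9] -> counters=[0,0,0,0,0,0,1,0,1,1]
Step 2: insert nm at [1, 4, 5] -> counters=[0,1,0,0,1,1,1,0,1,1]
Step 3: insert eoa at [3, 5, 7] -> counters=[0,1,0,1,1,2,1,1,1,1]
Step 4: insert ldp at [4, 6, 7] -> counters=[0,1,0,1,2,2,2,2,1,1]
Final counters=[0,1,0,1,2,2,2,2,1,1] -> counters[7]=2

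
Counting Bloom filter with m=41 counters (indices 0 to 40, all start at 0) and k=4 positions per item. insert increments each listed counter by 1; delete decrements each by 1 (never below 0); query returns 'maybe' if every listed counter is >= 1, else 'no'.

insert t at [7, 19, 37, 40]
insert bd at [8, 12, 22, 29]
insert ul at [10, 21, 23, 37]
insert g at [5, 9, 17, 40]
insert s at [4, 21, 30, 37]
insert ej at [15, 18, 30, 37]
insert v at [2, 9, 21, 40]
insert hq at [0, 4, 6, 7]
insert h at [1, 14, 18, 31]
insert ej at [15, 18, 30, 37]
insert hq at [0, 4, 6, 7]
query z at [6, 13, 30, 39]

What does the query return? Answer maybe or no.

Answer: no

Derivation:
Step 1: insert t at [7, 19, 37, 40] -> counters=[0,0,0,0,0,0,0,1,0,0,0,0,0,0,0,0,0,0,0,1,0,0,0,0,0,0,0,0,0,0,0,0,0,0,0,0,0,1,0,0,1]
Step 2: insert bd at [8, 12, 22, 29] -> counters=[0,0,0,0,0,0,0,1,1,0,0,0,1,0,0,0,0,0,0,1,0,0,1,0,0,0,0,0,0,1,0,0,0,0,0,0,0,1,0,0,1]
Step 3: insert ul at [10, 21, 23, 37] -> counters=[0,0,0,0,0,0,0,1,1,0,1,0,1,0,0,0,0,0,0,1,0,1,1,1,0,0,0,0,0,1,0,0,0,0,0,0,0,2,0,0,1]
Step 4: insert g at [5, 9, 17, 40] -> counters=[0,0,0,0,0,1,0,1,1,1,1,0,1,0,0,0,0,1,0,1,0,1,1,1,0,0,0,0,0,1,0,0,0,0,0,0,0,2,0,0,2]
Step 5: insert s at [4, 21, 30, 37] -> counters=[0,0,0,0,1,1,0,1,1,1,1,0,1,0,0,0,0,1,0,1,0,2,1,1,0,0,0,0,0,1,1,0,0,0,0,0,0,3,0,0,2]
Step 6: insert ej at [15, 18, 30, 37] -> counters=[0,0,0,0,1,1,0,1,1,1,1,0,1,0,0,1,0,1,1,1,0,2,1,1,0,0,0,0,0,1,2,0,0,0,0,0,0,4,0,0,2]
Step 7: insert v at [2, 9, 21, 40] -> counters=[0,0,1,0,1,1,0,1,1,2,1,0,1,0,0,1,0,1,1,1,0,3,1,1,0,0,0,0,0,1,2,0,0,0,0,0,0,4,0,0,3]
Step 8: insert hq at [0, 4, 6, 7] -> counters=[1,0,1,0,2,1,1,2,1,2,1,0,1,0,0,1,0,1,1,1,0,3,1,1,0,0,0,0,0,1,2,0,0,0,0,0,0,4,0,0,3]
Step 9: insert h at [1, 14, 18, 31] -> counters=[1,1,1,0,2,1,1,2,1,2,1,0,1,0,1,1,0,1,2,1,0,3,1,1,0,0,0,0,0,1,2,1,0,0,0,0,0,4,0,0,3]
Step 10: insert ej at [15, 18, 30, 37] -> counters=[1,1,1,0,2,1,1,2,1,2,1,0,1,0,1,2,0,1,3,1,0,3,1,1,0,0,0,0,0,1,3,1,0,0,0,0,0,5,0,0,3]
Step 11: insert hq at [0, 4, 6, 7] -> counters=[2,1,1,0,3,1,2,3,1,2,1,0,1,0,1,2,0,1,3,1,0,3,1,1,0,0,0,0,0,1,3,1,0,0,0,0,0,5,0,0,3]
Query z: check counters[6]=2 counters[13]=0 counters[30]=3 counters[39]=0 -> no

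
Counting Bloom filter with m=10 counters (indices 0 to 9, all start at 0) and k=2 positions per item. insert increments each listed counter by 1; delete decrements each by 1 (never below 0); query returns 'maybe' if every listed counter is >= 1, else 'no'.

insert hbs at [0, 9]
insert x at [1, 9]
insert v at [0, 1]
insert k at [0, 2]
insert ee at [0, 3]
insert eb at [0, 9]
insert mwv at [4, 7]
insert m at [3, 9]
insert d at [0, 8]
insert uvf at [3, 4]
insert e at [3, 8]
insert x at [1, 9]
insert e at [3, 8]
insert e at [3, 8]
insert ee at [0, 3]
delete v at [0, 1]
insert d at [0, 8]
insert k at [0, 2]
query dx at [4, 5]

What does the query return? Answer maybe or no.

Answer: no

Derivation:
Step 1: insert hbs at [0, 9] -> counters=[1,0,0,0,0,0,0,0,0,1]
Step 2: insert x at [1, 9] -> counters=[1,1,0,0,0,0,0,0,0,2]
Step 3: insert v at [0, 1] -> counters=[2,2,0,0,0,0,0,0,0,2]
Step 4: insert k at [0, 2] -> counters=[3,2,1,0,0,0,0,0,0,2]
Step 5: insert ee at [0, 3] -> counters=[4,2,1,1,0,0,0,0,0,2]
Step 6: insert eb at [0, 9] -> counters=[5,2,1,1,0,0,0,0,0,3]
Step 7: insert mwv at [4, 7] -> counters=[5,2,1,1,1,0,0,1,0,3]
Step 8: insert m at [3, 9] -> counters=[5,2,1,2,1,0,0,1,0,4]
Step 9: insert d at [0, 8] -> counters=[6,2,1,2,1,0,0,1,1,4]
Step 10: insert uvf at [3, 4] -> counters=[6,2,1,3,2,0,0,1,1,4]
Step 11: insert e at [3, 8] -> counters=[6,2,1,4,2,0,0,1,2,4]
Step 12: insert x at [1, 9] -> counters=[6,3,1,4,2,0,0,1,2,5]
Step 13: insert e at [3, 8] -> counters=[6,3,1,5,2,0,0,1,3,5]
Step 14: insert e at [3, 8] -> counters=[6,3,1,6,2,0,0,1,4,5]
Step 15: insert ee at [0, 3] -> counters=[7,3,1,7,2,0,0,1,4,5]
Step 16: delete v at [0, 1] -> counters=[6,2,1,7,2,0,0,1,4,5]
Step 17: insert d at [0, 8] -> counters=[7,2,1,7,2,0,0,1,5,5]
Step 18: insert k at [0, 2] -> counters=[8,2,2,7,2,0,0,1,5,5]
Query dx: check counters[4]=2 counters[5]=0 -> no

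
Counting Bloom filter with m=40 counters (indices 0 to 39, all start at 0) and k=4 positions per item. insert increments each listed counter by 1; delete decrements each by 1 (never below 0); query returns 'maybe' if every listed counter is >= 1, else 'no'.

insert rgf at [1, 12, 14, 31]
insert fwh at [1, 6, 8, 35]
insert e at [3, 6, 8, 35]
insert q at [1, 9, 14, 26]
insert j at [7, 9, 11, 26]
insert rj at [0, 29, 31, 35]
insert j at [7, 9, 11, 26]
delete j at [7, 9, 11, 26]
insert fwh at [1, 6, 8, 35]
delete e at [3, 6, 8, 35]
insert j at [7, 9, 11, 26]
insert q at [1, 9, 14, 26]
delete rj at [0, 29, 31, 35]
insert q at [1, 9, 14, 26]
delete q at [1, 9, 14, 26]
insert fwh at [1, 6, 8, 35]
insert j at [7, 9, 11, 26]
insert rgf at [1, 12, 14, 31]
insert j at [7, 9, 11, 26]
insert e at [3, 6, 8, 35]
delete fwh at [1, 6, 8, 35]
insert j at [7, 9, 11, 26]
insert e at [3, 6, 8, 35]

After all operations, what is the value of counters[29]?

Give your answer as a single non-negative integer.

Answer: 0

Derivation:
Step 1: insert rgf at [1, 12, 14, 31] -> counters=[0,1,0,0,0,0,0,0,0,0,0,0,1,0,1,0,0,0,0,0,0,0,0,0,0,0,0,0,0,0,0,1,0,0,0,0,0,0,0,0]
Step 2: insert fwh at [1, 6, 8, 35] -> counters=[0,2,0,0,0,0,1,0,1,0,0,0,1,0,1,0,0,0,0,0,0,0,0,0,0,0,0,0,0,0,0,1,0,0,0,1,0,0,0,0]
Step 3: insert e at [3, 6, 8, 35] -> counters=[0,2,0,1,0,0,2,0,2,0,0,0,1,0,1,0,0,0,0,0,0,0,0,0,0,0,0,0,0,0,0,1,0,0,0,2,0,0,0,0]
Step 4: insert q at [1, 9, 14, 26] -> counters=[0,3,0,1,0,0,2,0,2,1,0,0,1,0,2,0,0,0,0,0,0,0,0,0,0,0,1,0,0,0,0,1,0,0,0,2,0,0,0,0]
Step 5: insert j at [7, 9, 11, 26] -> counters=[0,3,0,1,0,0,2,1,2,2,0,1,1,0,2,0,0,0,0,0,0,0,0,0,0,0,2,0,0,0,0,1,0,0,0,2,0,0,0,0]
Step 6: insert rj at [0, 29, 31, 35] -> counters=[1,3,0,1,0,0,2,1,2,2,0,1,1,0,2,0,0,0,0,0,0,0,0,0,0,0,2,0,0,1,0,2,0,0,0,3,0,0,0,0]
Step 7: insert j at [7, 9, 11, 26] -> counters=[1,3,0,1,0,0,2,2,2,3,0,2,1,0,2,0,0,0,0,0,0,0,0,0,0,0,3,0,0,1,0,2,0,0,0,3,0,0,0,0]
Step 8: delete j at [7, 9, 11, 26] -> counters=[1,3,0,1,0,0,2,1,2,2,0,1,1,0,2,0,0,0,0,0,0,0,0,0,0,0,2,0,0,1,0,2,0,0,0,3,0,0,0,0]
Step 9: insert fwh at [1, 6, 8, 35] -> counters=[1,4,0,1,0,0,3,1,3,2,0,1,1,0,2,0,0,0,0,0,0,0,0,0,0,0,2,0,0,1,0,2,0,0,0,4,0,0,0,0]
Step 10: delete e at [3, 6, 8, 35] -> counters=[1,4,0,0,0,0,2,1,2,2,0,1,1,0,2,0,0,0,0,0,0,0,0,0,0,0,2,0,0,1,0,2,0,0,0,3,0,0,0,0]
Step 11: insert j at [7, 9, 11, 26] -> counters=[1,4,0,0,0,0,2,2,2,3,0,2,1,0,2,0,0,0,0,0,0,0,0,0,0,0,3,0,0,1,0,2,0,0,0,3,0,0,0,0]
Step 12: insert q at [1, 9, 14, 26] -> counters=[1,5,0,0,0,0,2,2,2,4,0,2,1,0,3,0,0,0,0,0,0,0,0,0,0,0,4,0,0,1,0,2,0,0,0,3,0,0,0,0]
Step 13: delete rj at [0, 29, 31, 35] -> counters=[0,5,0,0,0,0,2,2,2,4,0,2,1,0,3,0,0,0,0,0,0,0,0,0,0,0,4,0,0,0,0,1,0,0,0,2,0,0,0,0]
Step 14: insert q at [1, 9, 14, 26] -> counters=[0,6,0,0,0,0,2,2,2,5,0,2,1,0,4,0,0,0,0,0,0,0,0,0,0,0,5,0,0,0,0,1,0,0,0,2,0,0,0,0]
Step 15: delete q at [1, 9, 14, 26] -> counters=[0,5,0,0,0,0,2,2,2,4,0,2,1,0,3,0,0,0,0,0,0,0,0,0,0,0,4,0,0,0,0,1,0,0,0,2,0,0,0,0]
Step 16: insert fwh at [1, 6, 8, 35] -> counters=[0,6,0,0,0,0,3,2,3,4,0,2,1,0,3,0,0,0,0,0,0,0,0,0,0,0,4,0,0,0,0,1,0,0,0,3,0,0,0,0]
Step 17: insert j at [7, 9, 11, 26] -> counters=[0,6,0,0,0,0,3,3,3,5,0,3,1,0,3,0,0,0,0,0,0,0,0,0,0,0,5,0,0,0,0,1,0,0,0,3,0,0,0,0]
Step 18: insert rgf at [1, 12, 14, 31] -> counters=[0,7,0,0,0,0,3,3,3,5,0,3,2,0,4,0,0,0,0,0,0,0,0,0,0,0,5,0,0,0,0,2,0,0,0,3,0,0,0,0]
Step 19: insert j at [7, 9, 11, 26] -> counters=[0,7,0,0,0,0,3,4,3,6,0,4,2,0,4,0,0,0,0,0,0,0,0,0,0,0,6,0,0,0,0,2,0,0,0,3,0,0,0,0]
Step 20: insert e at [3, 6, 8, 35] -> counters=[0,7,0,1,0,0,4,4,4,6,0,4,2,0,4,0,0,0,0,0,0,0,0,0,0,0,6,0,0,0,0,2,0,0,0,4,0,0,0,0]
Step 21: delete fwh at [1, 6, 8, 35] -> counters=[0,6,0,1,0,0,3,4,3,6,0,4,2,0,4,0,0,0,0,0,0,0,0,0,0,0,6,0,0,0,0,2,0,0,0,3,0,0,0,0]
Step 22: insert j at [7, 9, 11, 26] -> counters=[0,6,0,1,0,0,3,5,3,7,0,5,2,0,4,0,0,0,0,0,0,0,0,0,0,0,7,0,0,0,0,2,0,0,0,3,0,0,0,0]
Step 23: insert e at [3, 6, 8, 35] -> counters=[0,6,0,2,0,0,4,5,4,7,0,5,2,0,4,0,0,0,0,0,0,0,0,0,0,0,7,0,0,0,0,2,0,0,0,4,0,0,0,0]
Final counters=[0,6,0,2,0,0,4,5,4,7,0,5,2,0,4,0,0,0,0,0,0,0,0,0,0,0,7,0,0,0,0,2,0,0,0,4,0,0,0,0] -> counters[29]=0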